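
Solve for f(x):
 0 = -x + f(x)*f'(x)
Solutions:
 f(x) = -sqrt(C1 + x^2)
 f(x) = sqrt(C1 + x^2)


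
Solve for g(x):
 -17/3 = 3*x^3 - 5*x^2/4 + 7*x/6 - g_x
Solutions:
 g(x) = C1 + 3*x^4/4 - 5*x^3/12 + 7*x^2/12 + 17*x/3


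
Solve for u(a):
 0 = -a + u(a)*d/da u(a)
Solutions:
 u(a) = -sqrt(C1 + a^2)
 u(a) = sqrt(C1 + a^2)


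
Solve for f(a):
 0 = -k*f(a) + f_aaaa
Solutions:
 f(a) = C1*exp(-a*k^(1/4)) + C2*exp(a*k^(1/4)) + C3*exp(-I*a*k^(1/4)) + C4*exp(I*a*k^(1/4))


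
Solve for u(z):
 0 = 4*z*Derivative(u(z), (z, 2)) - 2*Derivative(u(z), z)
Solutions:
 u(z) = C1 + C2*z^(3/2)


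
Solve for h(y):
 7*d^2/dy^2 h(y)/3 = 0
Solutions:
 h(y) = C1 + C2*y


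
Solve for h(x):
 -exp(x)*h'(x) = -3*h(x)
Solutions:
 h(x) = C1*exp(-3*exp(-x))


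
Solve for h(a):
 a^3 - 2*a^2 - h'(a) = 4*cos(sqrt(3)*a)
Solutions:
 h(a) = C1 + a^4/4 - 2*a^3/3 - 4*sqrt(3)*sin(sqrt(3)*a)/3


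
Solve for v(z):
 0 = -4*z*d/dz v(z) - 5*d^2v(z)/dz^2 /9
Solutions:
 v(z) = C1 + C2*erf(3*sqrt(10)*z/5)


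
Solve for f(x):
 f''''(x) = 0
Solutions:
 f(x) = C1 + C2*x + C3*x^2 + C4*x^3


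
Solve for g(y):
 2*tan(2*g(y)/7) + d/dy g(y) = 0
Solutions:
 g(y) = -7*asin(C1*exp(-4*y/7))/2 + 7*pi/2
 g(y) = 7*asin(C1*exp(-4*y/7))/2


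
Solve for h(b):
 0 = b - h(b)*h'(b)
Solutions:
 h(b) = -sqrt(C1 + b^2)
 h(b) = sqrt(C1 + b^2)


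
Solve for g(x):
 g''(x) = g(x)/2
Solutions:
 g(x) = C1*exp(-sqrt(2)*x/2) + C2*exp(sqrt(2)*x/2)


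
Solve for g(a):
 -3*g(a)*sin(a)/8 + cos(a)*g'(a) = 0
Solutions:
 g(a) = C1/cos(a)^(3/8)


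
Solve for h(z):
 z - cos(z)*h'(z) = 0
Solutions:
 h(z) = C1 + Integral(z/cos(z), z)


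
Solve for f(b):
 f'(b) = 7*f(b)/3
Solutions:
 f(b) = C1*exp(7*b/3)


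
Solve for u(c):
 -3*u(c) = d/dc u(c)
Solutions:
 u(c) = C1*exp(-3*c)


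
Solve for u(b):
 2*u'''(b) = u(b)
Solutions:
 u(b) = C3*exp(2^(2/3)*b/2) + (C1*sin(2^(2/3)*sqrt(3)*b/4) + C2*cos(2^(2/3)*sqrt(3)*b/4))*exp(-2^(2/3)*b/4)


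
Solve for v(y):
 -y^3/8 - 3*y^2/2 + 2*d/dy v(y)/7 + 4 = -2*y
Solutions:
 v(y) = C1 + 7*y^4/64 + 7*y^3/4 - 7*y^2/2 - 14*y


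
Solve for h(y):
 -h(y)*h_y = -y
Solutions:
 h(y) = -sqrt(C1 + y^2)
 h(y) = sqrt(C1 + y^2)


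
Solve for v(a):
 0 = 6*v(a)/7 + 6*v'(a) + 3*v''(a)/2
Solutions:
 v(a) = C1*exp(2*a*(-1 + sqrt(42)/7)) + C2*exp(-2*a*(sqrt(42)/7 + 1))


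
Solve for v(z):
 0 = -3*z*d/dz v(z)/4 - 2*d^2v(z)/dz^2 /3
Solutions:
 v(z) = C1 + C2*erf(3*z/4)


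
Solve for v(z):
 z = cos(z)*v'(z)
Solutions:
 v(z) = C1 + Integral(z/cos(z), z)


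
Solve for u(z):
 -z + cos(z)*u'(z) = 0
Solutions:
 u(z) = C1 + Integral(z/cos(z), z)


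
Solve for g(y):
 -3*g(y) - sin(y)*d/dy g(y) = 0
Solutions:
 g(y) = C1*(cos(y) + 1)^(3/2)/(cos(y) - 1)^(3/2)


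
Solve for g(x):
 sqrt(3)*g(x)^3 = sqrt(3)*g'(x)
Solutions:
 g(x) = -sqrt(2)*sqrt(-1/(C1 + x))/2
 g(x) = sqrt(2)*sqrt(-1/(C1 + x))/2


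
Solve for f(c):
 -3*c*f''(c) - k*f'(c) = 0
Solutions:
 f(c) = C1 + c^(1 - re(k)/3)*(C2*sin(log(c)*Abs(im(k))/3) + C3*cos(log(c)*im(k)/3))


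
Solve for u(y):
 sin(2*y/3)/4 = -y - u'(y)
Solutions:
 u(y) = C1 - y^2/2 + 3*cos(2*y/3)/8


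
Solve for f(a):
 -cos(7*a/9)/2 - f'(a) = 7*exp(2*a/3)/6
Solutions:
 f(a) = C1 - 7*exp(2*a/3)/4 - 9*sin(7*a/9)/14


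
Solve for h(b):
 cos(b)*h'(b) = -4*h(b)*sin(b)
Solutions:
 h(b) = C1*cos(b)^4


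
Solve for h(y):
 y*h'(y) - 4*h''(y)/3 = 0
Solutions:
 h(y) = C1 + C2*erfi(sqrt(6)*y/4)


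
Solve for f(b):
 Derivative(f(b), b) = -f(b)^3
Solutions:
 f(b) = -sqrt(2)*sqrt(-1/(C1 - b))/2
 f(b) = sqrt(2)*sqrt(-1/(C1 - b))/2


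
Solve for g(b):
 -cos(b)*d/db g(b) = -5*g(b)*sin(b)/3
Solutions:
 g(b) = C1/cos(b)^(5/3)


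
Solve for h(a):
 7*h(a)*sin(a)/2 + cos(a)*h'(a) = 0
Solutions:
 h(a) = C1*cos(a)^(7/2)


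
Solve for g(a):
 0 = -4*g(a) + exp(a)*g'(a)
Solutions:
 g(a) = C1*exp(-4*exp(-a))


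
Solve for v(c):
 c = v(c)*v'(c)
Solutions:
 v(c) = -sqrt(C1 + c^2)
 v(c) = sqrt(C1 + c^2)


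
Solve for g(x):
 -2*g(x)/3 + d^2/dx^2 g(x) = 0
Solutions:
 g(x) = C1*exp(-sqrt(6)*x/3) + C2*exp(sqrt(6)*x/3)


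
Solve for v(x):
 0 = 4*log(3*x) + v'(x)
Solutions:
 v(x) = C1 - 4*x*log(x) - x*log(81) + 4*x


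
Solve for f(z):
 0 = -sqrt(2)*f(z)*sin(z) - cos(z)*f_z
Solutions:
 f(z) = C1*cos(z)^(sqrt(2))


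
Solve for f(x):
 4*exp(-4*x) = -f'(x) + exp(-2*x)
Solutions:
 f(x) = C1 - exp(-2*x)/2 + exp(-4*x)


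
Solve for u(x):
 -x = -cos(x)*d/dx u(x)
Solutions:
 u(x) = C1 + Integral(x/cos(x), x)


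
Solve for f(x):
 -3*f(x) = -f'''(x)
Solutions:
 f(x) = C3*exp(3^(1/3)*x) + (C1*sin(3^(5/6)*x/2) + C2*cos(3^(5/6)*x/2))*exp(-3^(1/3)*x/2)


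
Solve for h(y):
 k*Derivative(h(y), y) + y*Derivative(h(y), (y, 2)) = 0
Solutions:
 h(y) = C1 + y^(1 - re(k))*(C2*sin(log(y)*Abs(im(k))) + C3*cos(log(y)*im(k)))


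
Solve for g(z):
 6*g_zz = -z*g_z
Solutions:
 g(z) = C1 + C2*erf(sqrt(3)*z/6)


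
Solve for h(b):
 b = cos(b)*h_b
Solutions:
 h(b) = C1 + Integral(b/cos(b), b)


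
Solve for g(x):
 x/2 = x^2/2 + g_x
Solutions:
 g(x) = C1 - x^3/6 + x^2/4


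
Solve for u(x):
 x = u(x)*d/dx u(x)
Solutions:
 u(x) = -sqrt(C1 + x^2)
 u(x) = sqrt(C1 + x^2)


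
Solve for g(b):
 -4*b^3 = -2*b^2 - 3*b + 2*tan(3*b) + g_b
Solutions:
 g(b) = C1 - b^4 + 2*b^3/3 + 3*b^2/2 + 2*log(cos(3*b))/3


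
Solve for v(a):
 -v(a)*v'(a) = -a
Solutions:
 v(a) = -sqrt(C1 + a^2)
 v(a) = sqrt(C1 + a^2)


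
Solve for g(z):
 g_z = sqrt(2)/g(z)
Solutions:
 g(z) = -sqrt(C1 + 2*sqrt(2)*z)
 g(z) = sqrt(C1 + 2*sqrt(2)*z)


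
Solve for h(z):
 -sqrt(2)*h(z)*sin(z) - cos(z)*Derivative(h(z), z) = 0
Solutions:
 h(z) = C1*cos(z)^(sqrt(2))


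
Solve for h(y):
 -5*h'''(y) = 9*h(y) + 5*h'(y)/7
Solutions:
 h(y) = C1*exp(y*(-10*3^(2/3)*490^(1/3)/(3969 + sqrt(15755061))^(1/3) + 2100^(1/3)*(3969 + sqrt(15755061))^(1/3))/420)*sin(3^(1/6)*y*(30*490^(1/3)/(3969 + sqrt(15755061))^(1/3) + 3^(2/3)*700^(1/3)*(3969 + sqrt(15755061))^(1/3))/420) + C2*exp(y*(-10*3^(2/3)*490^(1/3)/(3969 + sqrt(15755061))^(1/3) + 2100^(1/3)*(3969 + sqrt(15755061))^(1/3))/420)*cos(3^(1/6)*y*(30*490^(1/3)/(3969 + sqrt(15755061))^(1/3) + 3^(2/3)*700^(1/3)*(3969 + sqrt(15755061))^(1/3))/420) + C3*exp(-y*(-10*3^(2/3)*490^(1/3)/(3969 + sqrt(15755061))^(1/3) + 2100^(1/3)*(3969 + sqrt(15755061))^(1/3))/210)


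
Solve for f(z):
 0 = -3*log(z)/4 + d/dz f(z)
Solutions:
 f(z) = C1 + 3*z*log(z)/4 - 3*z/4


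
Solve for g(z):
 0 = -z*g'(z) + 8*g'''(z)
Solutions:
 g(z) = C1 + Integral(C2*airyai(z/2) + C3*airybi(z/2), z)


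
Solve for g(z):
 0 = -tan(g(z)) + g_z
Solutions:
 g(z) = pi - asin(C1*exp(z))
 g(z) = asin(C1*exp(z))


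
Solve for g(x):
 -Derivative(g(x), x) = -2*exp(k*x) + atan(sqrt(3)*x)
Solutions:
 g(x) = C1 - x*atan(sqrt(3)*x) + 2*Piecewise((exp(k*x)/k, Ne(k, 0)), (x, True)) + sqrt(3)*log(3*x^2 + 1)/6


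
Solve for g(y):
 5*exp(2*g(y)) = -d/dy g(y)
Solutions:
 g(y) = log(-sqrt(-1/(C1 - 5*y))) - log(2)/2
 g(y) = log(-1/(C1 - 5*y))/2 - log(2)/2


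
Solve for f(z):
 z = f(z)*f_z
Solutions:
 f(z) = -sqrt(C1 + z^2)
 f(z) = sqrt(C1 + z^2)


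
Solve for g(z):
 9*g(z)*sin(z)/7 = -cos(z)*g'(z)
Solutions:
 g(z) = C1*cos(z)^(9/7)


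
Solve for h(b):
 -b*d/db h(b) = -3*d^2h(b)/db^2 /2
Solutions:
 h(b) = C1 + C2*erfi(sqrt(3)*b/3)


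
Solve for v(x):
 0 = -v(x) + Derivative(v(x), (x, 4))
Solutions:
 v(x) = C1*exp(-x) + C2*exp(x) + C3*sin(x) + C4*cos(x)


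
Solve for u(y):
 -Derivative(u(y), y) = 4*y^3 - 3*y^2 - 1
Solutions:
 u(y) = C1 - y^4 + y^3 + y


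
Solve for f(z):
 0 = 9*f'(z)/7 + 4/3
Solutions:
 f(z) = C1 - 28*z/27


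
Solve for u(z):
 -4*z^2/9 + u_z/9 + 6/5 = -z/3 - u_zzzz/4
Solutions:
 u(z) = C1 + C4*exp(-2^(2/3)*3^(1/3)*z/3) + 4*z^3/3 - 3*z^2/2 - 54*z/5 + (C2*sin(2^(2/3)*3^(5/6)*z/6) + C3*cos(2^(2/3)*3^(5/6)*z/6))*exp(2^(2/3)*3^(1/3)*z/6)


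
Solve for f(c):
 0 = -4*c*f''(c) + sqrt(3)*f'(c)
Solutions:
 f(c) = C1 + C2*c^(sqrt(3)/4 + 1)


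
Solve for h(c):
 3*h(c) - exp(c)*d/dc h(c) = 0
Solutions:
 h(c) = C1*exp(-3*exp(-c))


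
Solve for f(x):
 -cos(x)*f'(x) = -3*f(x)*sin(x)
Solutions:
 f(x) = C1/cos(x)^3


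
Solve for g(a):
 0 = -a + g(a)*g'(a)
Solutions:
 g(a) = -sqrt(C1 + a^2)
 g(a) = sqrt(C1 + a^2)


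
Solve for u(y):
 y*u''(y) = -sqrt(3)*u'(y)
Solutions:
 u(y) = C1 + C2*y^(1 - sqrt(3))


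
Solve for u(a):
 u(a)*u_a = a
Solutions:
 u(a) = -sqrt(C1 + a^2)
 u(a) = sqrt(C1 + a^2)


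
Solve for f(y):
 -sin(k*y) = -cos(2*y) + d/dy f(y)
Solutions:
 f(y) = C1 + sin(2*y)/2 + cos(k*y)/k


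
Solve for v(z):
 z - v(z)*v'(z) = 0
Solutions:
 v(z) = -sqrt(C1 + z^2)
 v(z) = sqrt(C1 + z^2)


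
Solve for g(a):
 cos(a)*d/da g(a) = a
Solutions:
 g(a) = C1 + Integral(a/cos(a), a)


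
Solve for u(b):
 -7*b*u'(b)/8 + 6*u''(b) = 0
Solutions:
 u(b) = C1 + C2*erfi(sqrt(42)*b/24)


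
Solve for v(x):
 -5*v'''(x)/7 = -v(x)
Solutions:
 v(x) = C3*exp(5^(2/3)*7^(1/3)*x/5) + (C1*sin(sqrt(3)*5^(2/3)*7^(1/3)*x/10) + C2*cos(sqrt(3)*5^(2/3)*7^(1/3)*x/10))*exp(-5^(2/3)*7^(1/3)*x/10)


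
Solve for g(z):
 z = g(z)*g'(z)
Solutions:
 g(z) = -sqrt(C1 + z^2)
 g(z) = sqrt(C1 + z^2)


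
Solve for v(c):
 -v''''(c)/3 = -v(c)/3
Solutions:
 v(c) = C1*exp(-c) + C2*exp(c) + C3*sin(c) + C4*cos(c)


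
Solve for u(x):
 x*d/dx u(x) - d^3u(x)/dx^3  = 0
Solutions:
 u(x) = C1 + Integral(C2*airyai(x) + C3*airybi(x), x)


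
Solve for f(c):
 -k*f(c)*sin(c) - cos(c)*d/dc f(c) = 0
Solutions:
 f(c) = C1*exp(k*log(cos(c)))


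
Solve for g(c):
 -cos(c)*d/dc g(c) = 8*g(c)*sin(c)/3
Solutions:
 g(c) = C1*cos(c)^(8/3)


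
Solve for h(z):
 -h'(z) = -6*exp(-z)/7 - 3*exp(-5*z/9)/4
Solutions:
 h(z) = C1 - 6*exp(-z)/7 - 27*exp(-5*z/9)/20


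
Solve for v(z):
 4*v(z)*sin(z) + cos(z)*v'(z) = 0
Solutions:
 v(z) = C1*cos(z)^4


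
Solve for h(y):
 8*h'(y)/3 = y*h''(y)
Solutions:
 h(y) = C1 + C2*y^(11/3)


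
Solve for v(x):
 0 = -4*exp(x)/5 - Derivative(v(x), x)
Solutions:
 v(x) = C1 - 4*exp(x)/5


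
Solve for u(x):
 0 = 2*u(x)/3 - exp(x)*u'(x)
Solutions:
 u(x) = C1*exp(-2*exp(-x)/3)


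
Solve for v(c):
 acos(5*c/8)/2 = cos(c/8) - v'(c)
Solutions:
 v(c) = C1 - c*acos(5*c/8)/2 + sqrt(64 - 25*c^2)/10 + 8*sin(c/8)


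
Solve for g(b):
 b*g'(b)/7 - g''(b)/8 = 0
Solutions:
 g(b) = C1 + C2*erfi(2*sqrt(7)*b/7)


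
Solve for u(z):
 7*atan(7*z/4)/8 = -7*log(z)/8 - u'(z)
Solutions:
 u(z) = C1 - 7*z*log(z)/8 - 7*z*atan(7*z/4)/8 + 7*z/8 + log(49*z^2 + 16)/4


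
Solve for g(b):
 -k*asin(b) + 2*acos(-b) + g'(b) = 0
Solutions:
 g(b) = C1 - 2*b*acos(-b) + k*(b*asin(b) + sqrt(1 - b^2)) - 2*sqrt(1 - b^2)


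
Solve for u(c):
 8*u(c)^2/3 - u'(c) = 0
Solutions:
 u(c) = -3/(C1 + 8*c)


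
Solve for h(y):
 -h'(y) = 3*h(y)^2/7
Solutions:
 h(y) = 7/(C1 + 3*y)


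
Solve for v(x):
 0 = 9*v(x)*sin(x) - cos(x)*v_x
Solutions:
 v(x) = C1/cos(x)^9


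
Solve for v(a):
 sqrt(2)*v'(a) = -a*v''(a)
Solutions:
 v(a) = C1 + C2*a^(1 - sqrt(2))


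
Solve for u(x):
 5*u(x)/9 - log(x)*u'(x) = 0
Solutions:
 u(x) = C1*exp(5*li(x)/9)


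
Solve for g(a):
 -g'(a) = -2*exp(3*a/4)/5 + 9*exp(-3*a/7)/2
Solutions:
 g(a) = C1 + 8*exp(3*a/4)/15 + 21*exp(-3*a/7)/2


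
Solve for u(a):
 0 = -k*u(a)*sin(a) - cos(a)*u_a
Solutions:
 u(a) = C1*exp(k*log(cos(a)))


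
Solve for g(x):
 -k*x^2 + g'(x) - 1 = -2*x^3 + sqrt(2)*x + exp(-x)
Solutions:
 g(x) = C1 + k*x^3/3 - x^4/2 + sqrt(2)*x^2/2 + x - exp(-x)


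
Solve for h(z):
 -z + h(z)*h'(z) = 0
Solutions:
 h(z) = -sqrt(C1 + z^2)
 h(z) = sqrt(C1 + z^2)


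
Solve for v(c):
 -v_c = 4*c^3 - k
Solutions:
 v(c) = C1 - c^4 + c*k


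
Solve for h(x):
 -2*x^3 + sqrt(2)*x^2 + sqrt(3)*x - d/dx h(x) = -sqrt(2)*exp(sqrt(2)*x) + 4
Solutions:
 h(x) = C1 - x^4/2 + sqrt(2)*x^3/3 + sqrt(3)*x^2/2 - 4*x + exp(sqrt(2)*x)


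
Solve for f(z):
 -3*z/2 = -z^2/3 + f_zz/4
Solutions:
 f(z) = C1 + C2*z + z^4/9 - z^3


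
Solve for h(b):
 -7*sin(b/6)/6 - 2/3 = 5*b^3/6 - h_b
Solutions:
 h(b) = C1 + 5*b^4/24 + 2*b/3 - 7*cos(b/6)


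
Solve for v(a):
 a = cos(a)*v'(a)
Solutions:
 v(a) = C1 + Integral(a/cos(a), a)


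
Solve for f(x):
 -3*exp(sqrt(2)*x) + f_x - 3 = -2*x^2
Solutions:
 f(x) = C1 - 2*x^3/3 + 3*x + 3*sqrt(2)*exp(sqrt(2)*x)/2


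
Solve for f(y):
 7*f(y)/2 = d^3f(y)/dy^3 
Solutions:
 f(y) = C3*exp(2^(2/3)*7^(1/3)*y/2) + (C1*sin(2^(2/3)*sqrt(3)*7^(1/3)*y/4) + C2*cos(2^(2/3)*sqrt(3)*7^(1/3)*y/4))*exp(-2^(2/3)*7^(1/3)*y/4)


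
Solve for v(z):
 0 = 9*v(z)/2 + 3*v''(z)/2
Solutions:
 v(z) = C1*sin(sqrt(3)*z) + C2*cos(sqrt(3)*z)


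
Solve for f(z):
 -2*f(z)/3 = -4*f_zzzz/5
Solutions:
 f(z) = C1*exp(-5^(1/4)*6^(3/4)*z/6) + C2*exp(5^(1/4)*6^(3/4)*z/6) + C3*sin(5^(1/4)*6^(3/4)*z/6) + C4*cos(5^(1/4)*6^(3/4)*z/6)


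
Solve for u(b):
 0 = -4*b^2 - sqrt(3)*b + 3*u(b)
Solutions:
 u(b) = b*(4*b + sqrt(3))/3


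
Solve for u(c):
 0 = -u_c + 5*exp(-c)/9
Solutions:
 u(c) = C1 - 5*exp(-c)/9


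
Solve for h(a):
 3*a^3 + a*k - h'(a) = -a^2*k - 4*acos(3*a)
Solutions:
 h(a) = C1 + 3*a^4/4 + a^3*k/3 + a^2*k/2 + 4*a*acos(3*a) - 4*sqrt(1 - 9*a^2)/3


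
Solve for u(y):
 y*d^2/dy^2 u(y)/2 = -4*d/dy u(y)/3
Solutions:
 u(y) = C1 + C2/y^(5/3)


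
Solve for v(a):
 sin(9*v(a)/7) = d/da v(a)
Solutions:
 -a + 7*log(cos(9*v(a)/7) - 1)/18 - 7*log(cos(9*v(a)/7) + 1)/18 = C1


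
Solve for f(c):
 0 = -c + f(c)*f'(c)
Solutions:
 f(c) = -sqrt(C1 + c^2)
 f(c) = sqrt(C1 + c^2)


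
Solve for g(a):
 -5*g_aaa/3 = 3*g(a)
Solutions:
 g(a) = C3*exp(-15^(2/3)*a/5) + (C1*sin(3*3^(1/6)*5^(2/3)*a/10) + C2*cos(3*3^(1/6)*5^(2/3)*a/10))*exp(15^(2/3)*a/10)


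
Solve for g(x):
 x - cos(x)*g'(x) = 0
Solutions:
 g(x) = C1 + Integral(x/cos(x), x)


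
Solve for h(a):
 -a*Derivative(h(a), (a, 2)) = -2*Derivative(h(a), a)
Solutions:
 h(a) = C1 + C2*a^3


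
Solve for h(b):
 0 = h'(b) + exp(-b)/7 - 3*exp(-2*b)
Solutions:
 h(b) = C1 + exp(-b)/7 - 3*exp(-2*b)/2


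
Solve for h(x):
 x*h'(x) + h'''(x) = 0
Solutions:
 h(x) = C1 + Integral(C2*airyai(-x) + C3*airybi(-x), x)


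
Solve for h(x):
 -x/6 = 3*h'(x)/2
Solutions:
 h(x) = C1 - x^2/18


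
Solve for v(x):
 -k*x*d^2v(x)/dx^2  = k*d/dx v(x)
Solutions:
 v(x) = C1 + C2*log(x)


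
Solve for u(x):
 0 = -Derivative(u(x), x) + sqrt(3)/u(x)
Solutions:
 u(x) = -sqrt(C1 + 2*sqrt(3)*x)
 u(x) = sqrt(C1 + 2*sqrt(3)*x)


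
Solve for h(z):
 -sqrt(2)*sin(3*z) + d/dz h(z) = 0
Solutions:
 h(z) = C1 - sqrt(2)*cos(3*z)/3


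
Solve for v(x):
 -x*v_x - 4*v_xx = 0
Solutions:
 v(x) = C1 + C2*erf(sqrt(2)*x/4)


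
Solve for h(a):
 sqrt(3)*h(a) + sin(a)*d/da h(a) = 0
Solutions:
 h(a) = C1*(cos(a) + 1)^(sqrt(3)/2)/(cos(a) - 1)^(sqrt(3)/2)


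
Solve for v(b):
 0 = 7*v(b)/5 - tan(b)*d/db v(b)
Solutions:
 v(b) = C1*sin(b)^(7/5)


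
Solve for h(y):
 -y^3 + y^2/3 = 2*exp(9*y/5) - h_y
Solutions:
 h(y) = C1 + y^4/4 - y^3/9 + 10*exp(9*y/5)/9


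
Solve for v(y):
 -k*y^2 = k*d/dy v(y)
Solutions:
 v(y) = C1 - y^3/3


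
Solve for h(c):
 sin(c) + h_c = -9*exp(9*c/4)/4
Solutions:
 h(c) = C1 - exp(c)^(9/4) + cos(c)


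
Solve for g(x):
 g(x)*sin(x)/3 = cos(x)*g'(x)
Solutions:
 g(x) = C1/cos(x)^(1/3)


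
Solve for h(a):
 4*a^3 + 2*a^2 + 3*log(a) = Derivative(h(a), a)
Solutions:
 h(a) = C1 + a^4 + 2*a^3/3 + 3*a*log(a) - 3*a


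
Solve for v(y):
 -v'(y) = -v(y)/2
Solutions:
 v(y) = C1*exp(y/2)


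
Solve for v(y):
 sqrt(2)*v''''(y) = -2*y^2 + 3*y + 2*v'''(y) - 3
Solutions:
 v(y) = C1 + C2*y + C3*y^2 + C4*exp(sqrt(2)*y) + y^5/60 + y^4*(-3 + 2*sqrt(2))/48 + y^3*(10 - 3*sqrt(2))/24


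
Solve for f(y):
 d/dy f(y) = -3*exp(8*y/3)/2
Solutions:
 f(y) = C1 - 9*exp(8*y/3)/16


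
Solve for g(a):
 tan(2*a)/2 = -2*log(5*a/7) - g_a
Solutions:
 g(a) = C1 - 2*a*log(a) - 2*a*log(5) + 2*a + 2*a*log(7) + log(cos(2*a))/4


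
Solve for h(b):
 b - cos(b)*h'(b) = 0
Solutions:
 h(b) = C1 + Integral(b/cos(b), b)


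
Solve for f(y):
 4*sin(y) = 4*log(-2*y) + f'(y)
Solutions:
 f(y) = C1 - 4*y*log(-y) - 4*y*log(2) + 4*y - 4*cos(y)


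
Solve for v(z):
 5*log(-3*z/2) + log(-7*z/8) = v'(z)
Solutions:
 v(z) = C1 + 6*z*log(-z) + z*(-6 - 8*log(2) + log(1701))


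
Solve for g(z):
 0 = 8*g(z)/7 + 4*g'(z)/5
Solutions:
 g(z) = C1*exp(-10*z/7)


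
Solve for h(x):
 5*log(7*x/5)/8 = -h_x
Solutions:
 h(x) = C1 - 5*x*log(x)/8 - 5*x*log(7)/8 + 5*x/8 + 5*x*log(5)/8


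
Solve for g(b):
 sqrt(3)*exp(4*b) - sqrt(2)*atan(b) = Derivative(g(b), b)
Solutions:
 g(b) = C1 - sqrt(2)*(b*atan(b) - log(b^2 + 1)/2) + sqrt(3)*exp(4*b)/4


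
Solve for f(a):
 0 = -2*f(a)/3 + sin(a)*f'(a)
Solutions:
 f(a) = C1*(cos(a) - 1)^(1/3)/(cos(a) + 1)^(1/3)


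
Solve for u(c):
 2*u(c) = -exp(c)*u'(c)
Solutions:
 u(c) = C1*exp(2*exp(-c))


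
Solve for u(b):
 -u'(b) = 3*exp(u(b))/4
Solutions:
 u(b) = log(1/(C1 + 3*b)) + 2*log(2)


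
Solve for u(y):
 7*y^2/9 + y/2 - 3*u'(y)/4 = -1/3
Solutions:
 u(y) = C1 + 28*y^3/81 + y^2/3 + 4*y/9


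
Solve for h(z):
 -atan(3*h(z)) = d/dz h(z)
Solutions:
 Integral(1/atan(3*_y), (_y, h(z))) = C1 - z


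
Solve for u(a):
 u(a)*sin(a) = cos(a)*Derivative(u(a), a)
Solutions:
 u(a) = C1/cos(a)


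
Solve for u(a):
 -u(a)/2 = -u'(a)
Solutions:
 u(a) = C1*exp(a/2)


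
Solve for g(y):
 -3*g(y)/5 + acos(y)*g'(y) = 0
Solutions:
 g(y) = C1*exp(3*Integral(1/acos(y), y)/5)


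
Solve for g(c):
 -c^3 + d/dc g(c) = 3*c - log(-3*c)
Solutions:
 g(c) = C1 + c^4/4 + 3*c^2/2 - c*log(-c) + c*(1 - log(3))


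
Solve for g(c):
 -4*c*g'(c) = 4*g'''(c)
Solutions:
 g(c) = C1 + Integral(C2*airyai(-c) + C3*airybi(-c), c)


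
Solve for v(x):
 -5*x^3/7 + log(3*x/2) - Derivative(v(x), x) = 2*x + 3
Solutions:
 v(x) = C1 - 5*x^4/28 - x^2 + x*log(x) - 4*x + x*log(3/2)


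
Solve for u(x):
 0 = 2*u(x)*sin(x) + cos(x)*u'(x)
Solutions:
 u(x) = C1*cos(x)^2


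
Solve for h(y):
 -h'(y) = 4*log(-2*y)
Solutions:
 h(y) = C1 - 4*y*log(-y) + 4*y*(1 - log(2))


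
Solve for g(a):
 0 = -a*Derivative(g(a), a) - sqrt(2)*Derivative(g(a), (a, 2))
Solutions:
 g(a) = C1 + C2*erf(2^(1/4)*a/2)


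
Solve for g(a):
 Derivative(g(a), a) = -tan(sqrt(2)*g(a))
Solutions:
 g(a) = sqrt(2)*(pi - asin(C1*exp(-sqrt(2)*a)))/2
 g(a) = sqrt(2)*asin(C1*exp(-sqrt(2)*a))/2


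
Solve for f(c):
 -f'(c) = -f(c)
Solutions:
 f(c) = C1*exp(c)


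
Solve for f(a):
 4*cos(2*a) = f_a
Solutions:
 f(a) = C1 + 2*sin(2*a)


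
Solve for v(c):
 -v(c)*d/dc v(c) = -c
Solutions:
 v(c) = -sqrt(C1 + c^2)
 v(c) = sqrt(C1 + c^2)


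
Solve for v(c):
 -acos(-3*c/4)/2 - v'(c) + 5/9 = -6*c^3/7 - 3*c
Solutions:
 v(c) = C1 + 3*c^4/14 + 3*c^2/2 - c*acos(-3*c/4)/2 + 5*c/9 - sqrt(16 - 9*c^2)/6


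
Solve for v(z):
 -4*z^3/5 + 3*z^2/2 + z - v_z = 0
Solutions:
 v(z) = C1 - z^4/5 + z^3/2 + z^2/2


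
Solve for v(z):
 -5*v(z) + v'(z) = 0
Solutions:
 v(z) = C1*exp(5*z)


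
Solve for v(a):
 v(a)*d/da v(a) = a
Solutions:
 v(a) = -sqrt(C1 + a^2)
 v(a) = sqrt(C1 + a^2)


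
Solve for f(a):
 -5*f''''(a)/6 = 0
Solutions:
 f(a) = C1 + C2*a + C3*a^2 + C4*a^3


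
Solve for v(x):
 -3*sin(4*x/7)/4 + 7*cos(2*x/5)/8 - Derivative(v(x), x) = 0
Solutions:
 v(x) = C1 + 35*sin(2*x/5)/16 + 21*cos(4*x/7)/16


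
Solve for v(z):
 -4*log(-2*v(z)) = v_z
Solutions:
 Integral(1/(log(-_y) + log(2)), (_y, v(z)))/4 = C1 - z


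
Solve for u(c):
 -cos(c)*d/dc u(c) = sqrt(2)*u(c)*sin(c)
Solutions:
 u(c) = C1*cos(c)^(sqrt(2))


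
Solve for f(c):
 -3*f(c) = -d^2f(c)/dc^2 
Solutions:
 f(c) = C1*exp(-sqrt(3)*c) + C2*exp(sqrt(3)*c)


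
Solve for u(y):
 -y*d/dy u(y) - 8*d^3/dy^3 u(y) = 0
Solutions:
 u(y) = C1 + Integral(C2*airyai(-y/2) + C3*airybi(-y/2), y)


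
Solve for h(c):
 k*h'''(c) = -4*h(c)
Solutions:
 h(c) = C1*exp(2^(2/3)*c*(-1/k)^(1/3)) + C2*exp(2^(2/3)*c*(-1/k)^(1/3)*(-1 + sqrt(3)*I)/2) + C3*exp(-2^(2/3)*c*(-1/k)^(1/3)*(1 + sqrt(3)*I)/2)


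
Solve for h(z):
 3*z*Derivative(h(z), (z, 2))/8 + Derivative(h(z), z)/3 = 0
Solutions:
 h(z) = C1 + C2*z^(1/9)


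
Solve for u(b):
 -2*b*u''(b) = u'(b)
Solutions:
 u(b) = C1 + C2*sqrt(b)


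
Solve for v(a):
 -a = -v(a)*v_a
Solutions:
 v(a) = -sqrt(C1 + a^2)
 v(a) = sqrt(C1 + a^2)


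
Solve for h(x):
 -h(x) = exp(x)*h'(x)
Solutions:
 h(x) = C1*exp(exp(-x))


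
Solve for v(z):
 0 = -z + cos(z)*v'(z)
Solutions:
 v(z) = C1 + Integral(z/cos(z), z)


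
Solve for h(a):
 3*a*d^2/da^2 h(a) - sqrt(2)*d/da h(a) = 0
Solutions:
 h(a) = C1 + C2*a^(sqrt(2)/3 + 1)


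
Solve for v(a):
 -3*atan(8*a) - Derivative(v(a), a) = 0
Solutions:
 v(a) = C1 - 3*a*atan(8*a) + 3*log(64*a^2 + 1)/16


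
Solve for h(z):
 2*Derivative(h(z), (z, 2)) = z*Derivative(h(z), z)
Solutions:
 h(z) = C1 + C2*erfi(z/2)


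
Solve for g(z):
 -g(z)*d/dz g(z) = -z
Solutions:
 g(z) = -sqrt(C1 + z^2)
 g(z) = sqrt(C1 + z^2)


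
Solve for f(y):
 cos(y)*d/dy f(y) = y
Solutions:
 f(y) = C1 + Integral(y/cos(y), y)


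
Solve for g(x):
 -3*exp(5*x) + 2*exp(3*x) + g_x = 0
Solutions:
 g(x) = C1 + 3*exp(5*x)/5 - 2*exp(3*x)/3


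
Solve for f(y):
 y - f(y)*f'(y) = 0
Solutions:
 f(y) = -sqrt(C1 + y^2)
 f(y) = sqrt(C1 + y^2)


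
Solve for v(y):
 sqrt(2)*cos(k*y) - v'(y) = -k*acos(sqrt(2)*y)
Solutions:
 v(y) = C1 + k*(y*acos(sqrt(2)*y) - sqrt(2)*sqrt(1 - 2*y^2)/2) + sqrt(2)*Piecewise((sin(k*y)/k, Ne(k, 0)), (y, True))


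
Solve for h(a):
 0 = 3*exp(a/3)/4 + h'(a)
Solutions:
 h(a) = C1 - 9*exp(a/3)/4


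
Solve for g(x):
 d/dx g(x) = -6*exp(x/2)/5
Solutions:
 g(x) = C1 - 12*exp(x/2)/5


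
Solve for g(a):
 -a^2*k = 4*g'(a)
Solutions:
 g(a) = C1 - a^3*k/12


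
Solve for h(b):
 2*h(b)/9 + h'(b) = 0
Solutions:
 h(b) = C1*exp(-2*b/9)


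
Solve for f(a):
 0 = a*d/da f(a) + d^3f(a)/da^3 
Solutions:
 f(a) = C1 + Integral(C2*airyai(-a) + C3*airybi(-a), a)


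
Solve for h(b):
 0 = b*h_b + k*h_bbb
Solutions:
 h(b) = C1 + Integral(C2*airyai(b*(-1/k)^(1/3)) + C3*airybi(b*(-1/k)^(1/3)), b)


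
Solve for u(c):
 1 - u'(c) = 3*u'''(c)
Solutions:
 u(c) = C1 + C2*sin(sqrt(3)*c/3) + C3*cos(sqrt(3)*c/3) + c


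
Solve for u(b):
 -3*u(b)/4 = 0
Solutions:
 u(b) = 0


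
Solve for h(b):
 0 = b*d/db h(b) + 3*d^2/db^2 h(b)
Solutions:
 h(b) = C1 + C2*erf(sqrt(6)*b/6)


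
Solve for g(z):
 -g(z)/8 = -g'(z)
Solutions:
 g(z) = C1*exp(z/8)


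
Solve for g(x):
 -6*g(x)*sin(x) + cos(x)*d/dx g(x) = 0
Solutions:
 g(x) = C1/cos(x)^6


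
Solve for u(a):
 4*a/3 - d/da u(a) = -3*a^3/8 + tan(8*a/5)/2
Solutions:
 u(a) = C1 + 3*a^4/32 + 2*a^2/3 + 5*log(cos(8*a/5))/16


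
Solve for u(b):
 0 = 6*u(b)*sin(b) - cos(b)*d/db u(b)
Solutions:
 u(b) = C1/cos(b)^6


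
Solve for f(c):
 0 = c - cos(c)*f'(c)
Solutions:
 f(c) = C1 + Integral(c/cos(c), c)


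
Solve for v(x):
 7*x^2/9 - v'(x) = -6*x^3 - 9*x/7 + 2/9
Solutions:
 v(x) = C1 + 3*x^4/2 + 7*x^3/27 + 9*x^2/14 - 2*x/9


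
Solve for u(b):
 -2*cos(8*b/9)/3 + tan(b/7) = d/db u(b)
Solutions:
 u(b) = C1 - 7*log(cos(b/7)) - 3*sin(8*b/9)/4


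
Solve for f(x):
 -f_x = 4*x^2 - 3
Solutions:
 f(x) = C1 - 4*x^3/3 + 3*x


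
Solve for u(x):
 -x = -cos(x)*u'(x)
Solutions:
 u(x) = C1 + Integral(x/cos(x), x)


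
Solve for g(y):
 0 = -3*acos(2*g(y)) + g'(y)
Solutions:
 Integral(1/acos(2*_y), (_y, g(y))) = C1 + 3*y


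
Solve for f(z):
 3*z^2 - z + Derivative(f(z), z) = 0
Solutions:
 f(z) = C1 - z^3 + z^2/2


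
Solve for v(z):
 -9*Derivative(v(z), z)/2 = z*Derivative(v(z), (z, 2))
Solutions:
 v(z) = C1 + C2/z^(7/2)


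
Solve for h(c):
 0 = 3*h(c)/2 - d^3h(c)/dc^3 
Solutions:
 h(c) = C3*exp(2^(2/3)*3^(1/3)*c/2) + (C1*sin(2^(2/3)*3^(5/6)*c/4) + C2*cos(2^(2/3)*3^(5/6)*c/4))*exp(-2^(2/3)*3^(1/3)*c/4)


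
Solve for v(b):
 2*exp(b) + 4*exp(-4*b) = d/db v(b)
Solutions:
 v(b) = C1 + 2*exp(b) - exp(-4*b)


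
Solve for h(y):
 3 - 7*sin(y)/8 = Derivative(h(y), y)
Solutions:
 h(y) = C1 + 3*y + 7*cos(y)/8


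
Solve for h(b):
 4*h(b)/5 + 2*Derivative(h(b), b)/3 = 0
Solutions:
 h(b) = C1*exp(-6*b/5)


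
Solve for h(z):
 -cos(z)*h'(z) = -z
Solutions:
 h(z) = C1 + Integral(z/cos(z), z)


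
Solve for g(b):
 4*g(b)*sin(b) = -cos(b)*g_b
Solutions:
 g(b) = C1*cos(b)^4


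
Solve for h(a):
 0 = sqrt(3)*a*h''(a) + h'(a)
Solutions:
 h(a) = C1 + C2*a^(1 - sqrt(3)/3)


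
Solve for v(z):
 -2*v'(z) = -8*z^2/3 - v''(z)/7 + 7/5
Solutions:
 v(z) = C1 + C2*exp(14*z) + 4*z^3/9 + 2*z^2/21 - 1009*z/1470


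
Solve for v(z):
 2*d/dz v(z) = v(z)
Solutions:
 v(z) = C1*exp(z/2)


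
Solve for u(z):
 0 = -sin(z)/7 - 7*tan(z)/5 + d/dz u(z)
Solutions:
 u(z) = C1 - 7*log(cos(z))/5 - cos(z)/7


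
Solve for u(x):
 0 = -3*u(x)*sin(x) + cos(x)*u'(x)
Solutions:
 u(x) = C1/cos(x)^3


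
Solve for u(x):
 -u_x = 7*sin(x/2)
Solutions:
 u(x) = C1 + 14*cos(x/2)


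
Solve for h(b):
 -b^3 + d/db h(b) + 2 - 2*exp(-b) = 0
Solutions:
 h(b) = C1 + b^4/4 - 2*b - 2*exp(-b)


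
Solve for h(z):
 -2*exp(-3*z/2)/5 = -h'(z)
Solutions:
 h(z) = C1 - 4*exp(-3*z/2)/15


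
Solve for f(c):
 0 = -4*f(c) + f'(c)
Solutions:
 f(c) = C1*exp(4*c)


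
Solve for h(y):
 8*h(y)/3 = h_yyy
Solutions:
 h(y) = C3*exp(2*3^(2/3)*y/3) + (C1*sin(3^(1/6)*y) + C2*cos(3^(1/6)*y))*exp(-3^(2/3)*y/3)


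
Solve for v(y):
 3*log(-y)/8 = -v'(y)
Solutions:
 v(y) = C1 - 3*y*log(-y)/8 + 3*y/8


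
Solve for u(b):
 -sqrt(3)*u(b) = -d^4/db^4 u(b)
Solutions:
 u(b) = C1*exp(-3^(1/8)*b) + C2*exp(3^(1/8)*b) + C3*sin(3^(1/8)*b) + C4*cos(3^(1/8)*b)


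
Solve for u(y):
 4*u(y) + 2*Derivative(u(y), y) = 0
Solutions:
 u(y) = C1*exp(-2*y)


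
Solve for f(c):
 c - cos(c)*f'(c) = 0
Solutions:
 f(c) = C1 + Integral(c/cos(c), c)


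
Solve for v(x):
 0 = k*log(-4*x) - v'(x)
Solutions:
 v(x) = C1 + k*x*log(-x) + k*x*(-1 + 2*log(2))


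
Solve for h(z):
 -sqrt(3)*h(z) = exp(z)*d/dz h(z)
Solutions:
 h(z) = C1*exp(sqrt(3)*exp(-z))


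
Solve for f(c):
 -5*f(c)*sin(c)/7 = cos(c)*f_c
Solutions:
 f(c) = C1*cos(c)^(5/7)


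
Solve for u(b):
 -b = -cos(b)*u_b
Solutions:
 u(b) = C1 + Integral(b/cos(b), b)


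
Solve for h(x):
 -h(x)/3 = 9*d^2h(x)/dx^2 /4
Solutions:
 h(x) = C1*sin(2*sqrt(3)*x/9) + C2*cos(2*sqrt(3)*x/9)


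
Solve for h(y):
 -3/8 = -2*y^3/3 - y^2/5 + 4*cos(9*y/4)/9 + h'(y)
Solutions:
 h(y) = C1 + y^4/6 + y^3/15 - 3*y/8 - 16*sin(9*y/4)/81


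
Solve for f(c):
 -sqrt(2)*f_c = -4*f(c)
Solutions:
 f(c) = C1*exp(2*sqrt(2)*c)


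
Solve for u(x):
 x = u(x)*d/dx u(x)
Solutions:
 u(x) = -sqrt(C1 + x^2)
 u(x) = sqrt(C1 + x^2)


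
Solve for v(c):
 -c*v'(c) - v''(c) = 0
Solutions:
 v(c) = C1 + C2*erf(sqrt(2)*c/2)


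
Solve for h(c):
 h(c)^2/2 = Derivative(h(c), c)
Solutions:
 h(c) = -2/(C1 + c)


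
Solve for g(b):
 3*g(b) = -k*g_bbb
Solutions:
 g(b) = C1*exp(3^(1/3)*b*(-1/k)^(1/3)) + C2*exp(b*(-1/k)^(1/3)*(-3^(1/3) + 3^(5/6)*I)/2) + C3*exp(-b*(-1/k)^(1/3)*(3^(1/3) + 3^(5/6)*I)/2)


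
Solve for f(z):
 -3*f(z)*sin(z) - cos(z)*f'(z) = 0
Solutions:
 f(z) = C1*cos(z)^3


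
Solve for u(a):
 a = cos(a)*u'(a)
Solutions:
 u(a) = C1 + Integral(a/cos(a), a)


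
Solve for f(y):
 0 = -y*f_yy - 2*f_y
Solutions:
 f(y) = C1 + C2/y


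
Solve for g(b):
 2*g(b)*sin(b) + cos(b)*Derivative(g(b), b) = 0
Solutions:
 g(b) = C1*cos(b)^2


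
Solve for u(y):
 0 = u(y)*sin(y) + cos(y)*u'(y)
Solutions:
 u(y) = C1*cos(y)


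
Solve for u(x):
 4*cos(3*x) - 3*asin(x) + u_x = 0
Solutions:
 u(x) = C1 + 3*x*asin(x) + 3*sqrt(1 - x^2) - 4*sin(3*x)/3


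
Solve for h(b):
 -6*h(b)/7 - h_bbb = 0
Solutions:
 h(b) = C3*exp(-6^(1/3)*7^(2/3)*b/7) + (C1*sin(2^(1/3)*3^(5/6)*7^(2/3)*b/14) + C2*cos(2^(1/3)*3^(5/6)*7^(2/3)*b/14))*exp(6^(1/3)*7^(2/3)*b/14)


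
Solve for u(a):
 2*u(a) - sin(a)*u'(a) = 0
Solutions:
 u(a) = C1*(cos(a) - 1)/(cos(a) + 1)


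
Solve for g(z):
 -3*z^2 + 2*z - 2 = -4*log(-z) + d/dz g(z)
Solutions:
 g(z) = C1 - z^3 + z^2 + 4*z*log(-z) - 6*z


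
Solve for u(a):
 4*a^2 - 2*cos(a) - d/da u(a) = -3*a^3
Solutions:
 u(a) = C1 + 3*a^4/4 + 4*a^3/3 - 2*sin(a)


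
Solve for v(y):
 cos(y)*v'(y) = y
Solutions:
 v(y) = C1 + Integral(y/cos(y), y)


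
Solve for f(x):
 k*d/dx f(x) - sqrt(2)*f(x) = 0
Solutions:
 f(x) = C1*exp(sqrt(2)*x/k)


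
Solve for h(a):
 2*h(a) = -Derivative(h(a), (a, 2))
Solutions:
 h(a) = C1*sin(sqrt(2)*a) + C2*cos(sqrt(2)*a)


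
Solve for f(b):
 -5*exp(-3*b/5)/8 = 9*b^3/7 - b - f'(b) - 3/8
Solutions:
 f(b) = C1 + 9*b^4/28 - b^2/2 - 3*b/8 - 25*exp(-3*b/5)/24


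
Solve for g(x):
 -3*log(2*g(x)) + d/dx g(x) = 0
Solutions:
 -Integral(1/(log(_y) + log(2)), (_y, g(x)))/3 = C1 - x


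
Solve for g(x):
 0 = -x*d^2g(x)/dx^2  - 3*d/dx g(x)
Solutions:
 g(x) = C1 + C2/x^2


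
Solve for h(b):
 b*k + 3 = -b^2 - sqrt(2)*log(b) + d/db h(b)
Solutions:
 h(b) = C1 + b^3/3 + b^2*k/2 + sqrt(2)*b*log(b) - sqrt(2)*b + 3*b


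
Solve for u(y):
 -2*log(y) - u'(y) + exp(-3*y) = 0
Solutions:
 u(y) = C1 - 2*y*log(y) + 2*y - exp(-3*y)/3


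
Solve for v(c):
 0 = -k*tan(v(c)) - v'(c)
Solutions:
 v(c) = pi - asin(C1*exp(-c*k))
 v(c) = asin(C1*exp(-c*k))


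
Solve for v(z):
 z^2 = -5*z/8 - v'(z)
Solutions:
 v(z) = C1 - z^3/3 - 5*z^2/16


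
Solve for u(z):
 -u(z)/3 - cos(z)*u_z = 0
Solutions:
 u(z) = C1*(sin(z) - 1)^(1/6)/(sin(z) + 1)^(1/6)


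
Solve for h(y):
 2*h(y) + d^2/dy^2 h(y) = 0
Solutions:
 h(y) = C1*sin(sqrt(2)*y) + C2*cos(sqrt(2)*y)


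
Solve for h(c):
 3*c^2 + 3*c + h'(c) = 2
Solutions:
 h(c) = C1 - c^3 - 3*c^2/2 + 2*c


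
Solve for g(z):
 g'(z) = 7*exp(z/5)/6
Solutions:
 g(z) = C1 + 35*exp(z/5)/6


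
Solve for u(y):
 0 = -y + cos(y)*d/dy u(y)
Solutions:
 u(y) = C1 + Integral(y/cos(y), y)


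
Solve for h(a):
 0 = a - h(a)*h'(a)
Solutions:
 h(a) = -sqrt(C1 + a^2)
 h(a) = sqrt(C1 + a^2)


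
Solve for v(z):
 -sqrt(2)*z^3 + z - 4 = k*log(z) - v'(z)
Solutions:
 v(z) = C1 + k*z*log(z) - k*z + sqrt(2)*z^4/4 - z^2/2 + 4*z


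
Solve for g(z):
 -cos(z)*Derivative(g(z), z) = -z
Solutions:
 g(z) = C1 + Integral(z/cos(z), z)


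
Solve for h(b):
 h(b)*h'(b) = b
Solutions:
 h(b) = -sqrt(C1 + b^2)
 h(b) = sqrt(C1 + b^2)


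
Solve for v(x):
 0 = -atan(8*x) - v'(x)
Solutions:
 v(x) = C1 - x*atan(8*x) + log(64*x^2 + 1)/16


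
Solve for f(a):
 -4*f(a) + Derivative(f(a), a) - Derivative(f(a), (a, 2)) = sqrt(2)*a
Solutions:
 f(a) = -sqrt(2)*a/4 + (C1*sin(sqrt(15)*a/2) + C2*cos(sqrt(15)*a/2))*exp(a/2) - sqrt(2)/16


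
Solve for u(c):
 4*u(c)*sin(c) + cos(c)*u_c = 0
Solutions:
 u(c) = C1*cos(c)^4


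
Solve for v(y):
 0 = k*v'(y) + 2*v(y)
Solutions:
 v(y) = C1*exp(-2*y/k)


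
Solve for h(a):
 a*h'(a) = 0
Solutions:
 h(a) = C1


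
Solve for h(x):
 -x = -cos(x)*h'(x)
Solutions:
 h(x) = C1 + Integral(x/cos(x), x)


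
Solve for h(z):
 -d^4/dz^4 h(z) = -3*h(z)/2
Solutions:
 h(z) = C1*exp(-2^(3/4)*3^(1/4)*z/2) + C2*exp(2^(3/4)*3^(1/4)*z/2) + C3*sin(2^(3/4)*3^(1/4)*z/2) + C4*cos(2^(3/4)*3^(1/4)*z/2)


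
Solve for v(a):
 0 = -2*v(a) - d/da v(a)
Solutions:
 v(a) = C1*exp(-2*a)


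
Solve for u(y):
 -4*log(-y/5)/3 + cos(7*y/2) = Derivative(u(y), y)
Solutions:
 u(y) = C1 - 4*y*log(-y)/3 + 4*y/3 + 4*y*log(5)/3 + 2*sin(7*y/2)/7


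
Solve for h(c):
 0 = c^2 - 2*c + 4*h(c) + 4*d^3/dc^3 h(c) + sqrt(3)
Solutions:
 h(c) = C3*exp(-c) - c^2/4 + c/2 + (C1*sin(sqrt(3)*c/2) + C2*cos(sqrt(3)*c/2))*exp(c/2) - sqrt(3)/4


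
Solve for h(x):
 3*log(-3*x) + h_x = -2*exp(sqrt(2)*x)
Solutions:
 h(x) = C1 - 3*x*log(-x) + 3*x*(1 - log(3)) - sqrt(2)*exp(sqrt(2)*x)


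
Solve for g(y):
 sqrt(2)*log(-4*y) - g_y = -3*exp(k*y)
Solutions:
 g(y) = C1 + sqrt(2)*y*log(-y) + sqrt(2)*y*(-1 + 2*log(2)) + Piecewise((3*exp(k*y)/k, Ne(k, 0)), (3*y, True))


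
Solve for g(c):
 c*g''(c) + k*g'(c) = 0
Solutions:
 g(c) = C1 + c^(1 - re(k))*(C2*sin(log(c)*Abs(im(k))) + C3*cos(log(c)*im(k)))


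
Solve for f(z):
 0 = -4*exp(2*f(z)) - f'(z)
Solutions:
 f(z) = log(-sqrt(-1/(C1 - 4*z))) - log(2)/2
 f(z) = log(-1/(C1 - 4*z))/2 - log(2)/2


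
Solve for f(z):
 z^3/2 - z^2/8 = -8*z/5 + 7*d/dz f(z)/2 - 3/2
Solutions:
 f(z) = C1 + z^4/28 - z^3/84 + 8*z^2/35 + 3*z/7


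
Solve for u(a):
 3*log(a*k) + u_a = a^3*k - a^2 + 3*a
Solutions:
 u(a) = C1 + a^4*k/4 - a^3/3 + 3*a^2/2 - 3*a*log(a*k) + 3*a


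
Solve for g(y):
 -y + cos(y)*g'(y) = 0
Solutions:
 g(y) = C1 + Integral(y/cos(y), y)


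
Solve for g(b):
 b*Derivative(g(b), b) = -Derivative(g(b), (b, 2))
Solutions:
 g(b) = C1 + C2*erf(sqrt(2)*b/2)


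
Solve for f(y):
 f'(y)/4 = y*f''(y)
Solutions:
 f(y) = C1 + C2*y^(5/4)


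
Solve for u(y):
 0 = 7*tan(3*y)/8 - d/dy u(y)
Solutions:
 u(y) = C1 - 7*log(cos(3*y))/24


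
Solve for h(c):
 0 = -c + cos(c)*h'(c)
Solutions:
 h(c) = C1 + Integral(c/cos(c), c)


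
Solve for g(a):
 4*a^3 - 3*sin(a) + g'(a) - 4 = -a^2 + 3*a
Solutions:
 g(a) = C1 - a^4 - a^3/3 + 3*a^2/2 + 4*a - 3*cos(a)


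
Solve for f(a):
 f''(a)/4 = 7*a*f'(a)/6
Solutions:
 f(a) = C1 + C2*erfi(sqrt(21)*a/3)


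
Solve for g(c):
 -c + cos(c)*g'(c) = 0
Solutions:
 g(c) = C1 + Integral(c/cos(c), c)


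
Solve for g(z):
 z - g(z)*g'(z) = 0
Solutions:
 g(z) = -sqrt(C1 + z^2)
 g(z) = sqrt(C1 + z^2)


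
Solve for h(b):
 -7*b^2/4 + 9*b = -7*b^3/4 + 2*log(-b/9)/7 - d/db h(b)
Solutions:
 h(b) = C1 - 7*b^4/16 + 7*b^3/12 - 9*b^2/2 + 2*b*log(-b)/7 + 2*b*(-2*log(3) - 1)/7


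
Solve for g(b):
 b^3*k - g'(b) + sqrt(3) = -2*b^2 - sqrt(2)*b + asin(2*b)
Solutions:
 g(b) = C1 + b^4*k/4 + 2*b^3/3 + sqrt(2)*b^2/2 - b*asin(2*b) + sqrt(3)*b - sqrt(1 - 4*b^2)/2


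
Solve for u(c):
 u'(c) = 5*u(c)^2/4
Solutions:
 u(c) = -4/(C1 + 5*c)


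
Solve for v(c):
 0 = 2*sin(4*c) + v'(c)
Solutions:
 v(c) = C1 + cos(4*c)/2


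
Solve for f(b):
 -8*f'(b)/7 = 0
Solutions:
 f(b) = C1


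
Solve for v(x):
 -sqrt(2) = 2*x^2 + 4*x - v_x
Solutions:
 v(x) = C1 + 2*x^3/3 + 2*x^2 + sqrt(2)*x


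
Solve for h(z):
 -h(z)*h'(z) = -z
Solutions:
 h(z) = -sqrt(C1 + z^2)
 h(z) = sqrt(C1 + z^2)


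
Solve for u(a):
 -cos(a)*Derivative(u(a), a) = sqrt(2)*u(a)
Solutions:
 u(a) = C1*(sin(a) - 1)^(sqrt(2)/2)/(sin(a) + 1)^(sqrt(2)/2)


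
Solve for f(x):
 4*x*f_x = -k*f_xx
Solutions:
 f(x) = C1 + C2*sqrt(k)*erf(sqrt(2)*x*sqrt(1/k))


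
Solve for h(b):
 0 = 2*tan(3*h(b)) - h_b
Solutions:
 h(b) = -asin(C1*exp(6*b))/3 + pi/3
 h(b) = asin(C1*exp(6*b))/3


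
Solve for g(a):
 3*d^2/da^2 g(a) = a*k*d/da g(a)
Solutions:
 g(a) = Piecewise((-sqrt(6)*sqrt(pi)*C1*erf(sqrt(6)*a*sqrt(-k)/6)/(2*sqrt(-k)) - C2, (k > 0) | (k < 0)), (-C1*a - C2, True))


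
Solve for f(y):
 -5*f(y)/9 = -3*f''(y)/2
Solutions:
 f(y) = C1*exp(-sqrt(30)*y/9) + C2*exp(sqrt(30)*y/9)


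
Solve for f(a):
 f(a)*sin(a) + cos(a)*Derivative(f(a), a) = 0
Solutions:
 f(a) = C1*cos(a)


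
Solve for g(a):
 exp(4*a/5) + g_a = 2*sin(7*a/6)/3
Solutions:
 g(a) = C1 - 5*exp(4*a/5)/4 - 4*cos(7*a/6)/7


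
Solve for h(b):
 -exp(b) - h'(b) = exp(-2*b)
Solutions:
 h(b) = C1 - exp(b) + exp(-2*b)/2


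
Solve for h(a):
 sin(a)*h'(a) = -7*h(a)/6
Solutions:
 h(a) = C1*(cos(a) + 1)^(7/12)/(cos(a) - 1)^(7/12)


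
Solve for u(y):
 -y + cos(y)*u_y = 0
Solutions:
 u(y) = C1 + Integral(y/cos(y), y)


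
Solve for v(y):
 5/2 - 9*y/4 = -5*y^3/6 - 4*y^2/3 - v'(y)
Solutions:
 v(y) = C1 - 5*y^4/24 - 4*y^3/9 + 9*y^2/8 - 5*y/2


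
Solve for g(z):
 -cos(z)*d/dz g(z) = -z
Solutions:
 g(z) = C1 + Integral(z/cos(z), z)


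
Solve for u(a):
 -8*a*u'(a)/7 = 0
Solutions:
 u(a) = C1


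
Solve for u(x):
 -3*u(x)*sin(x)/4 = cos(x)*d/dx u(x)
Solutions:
 u(x) = C1*cos(x)^(3/4)


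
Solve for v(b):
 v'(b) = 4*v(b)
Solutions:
 v(b) = C1*exp(4*b)


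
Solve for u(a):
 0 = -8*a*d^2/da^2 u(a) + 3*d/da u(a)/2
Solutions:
 u(a) = C1 + C2*a^(19/16)


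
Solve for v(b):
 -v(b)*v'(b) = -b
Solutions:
 v(b) = -sqrt(C1 + b^2)
 v(b) = sqrt(C1 + b^2)


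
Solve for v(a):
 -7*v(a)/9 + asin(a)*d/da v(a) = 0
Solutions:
 v(a) = C1*exp(7*Integral(1/asin(a), a)/9)


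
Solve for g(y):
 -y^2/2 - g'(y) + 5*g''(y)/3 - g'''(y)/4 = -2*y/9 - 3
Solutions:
 g(y) = C1 + C2*exp(2*y/3) + C3*exp(6*y) - y^3/6 - 13*y^2/18 + 91*y/108


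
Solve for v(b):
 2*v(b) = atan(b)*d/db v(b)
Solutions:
 v(b) = C1*exp(2*Integral(1/atan(b), b))


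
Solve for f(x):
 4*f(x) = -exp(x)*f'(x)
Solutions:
 f(x) = C1*exp(4*exp(-x))


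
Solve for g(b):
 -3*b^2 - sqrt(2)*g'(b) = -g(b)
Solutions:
 g(b) = C1*exp(sqrt(2)*b/2) + 3*b^2 + 6*sqrt(2)*b + 12


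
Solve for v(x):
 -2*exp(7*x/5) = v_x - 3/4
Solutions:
 v(x) = C1 + 3*x/4 - 10*exp(7*x/5)/7


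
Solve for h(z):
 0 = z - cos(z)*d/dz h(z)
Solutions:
 h(z) = C1 + Integral(z/cos(z), z)


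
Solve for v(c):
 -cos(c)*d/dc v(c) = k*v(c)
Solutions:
 v(c) = C1*exp(k*(log(sin(c) - 1) - log(sin(c) + 1))/2)


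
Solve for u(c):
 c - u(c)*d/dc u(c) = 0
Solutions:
 u(c) = -sqrt(C1 + c^2)
 u(c) = sqrt(C1 + c^2)


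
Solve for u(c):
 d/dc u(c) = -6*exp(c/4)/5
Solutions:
 u(c) = C1 - 24*exp(c/4)/5


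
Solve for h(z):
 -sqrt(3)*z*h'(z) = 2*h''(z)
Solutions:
 h(z) = C1 + C2*erf(3^(1/4)*z/2)


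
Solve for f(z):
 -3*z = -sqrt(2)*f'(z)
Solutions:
 f(z) = C1 + 3*sqrt(2)*z^2/4


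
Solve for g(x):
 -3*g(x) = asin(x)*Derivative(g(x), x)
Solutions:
 g(x) = C1*exp(-3*Integral(1/asin(x), x))


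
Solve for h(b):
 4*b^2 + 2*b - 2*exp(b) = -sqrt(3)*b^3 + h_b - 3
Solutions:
 h(b) = C1 + sqrt(3)*b^4/4 + 4*b^3/3 + b^2 + 3*b - 2*exp(b)


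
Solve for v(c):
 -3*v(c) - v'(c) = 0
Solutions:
 v(c) = C1*exp(-3*c)


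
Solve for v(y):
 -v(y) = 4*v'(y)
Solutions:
 v(y) = C1*exp(-y/4)


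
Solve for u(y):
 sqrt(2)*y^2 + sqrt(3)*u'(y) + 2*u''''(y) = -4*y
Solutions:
 u(y) = C1 + C4*exp(-2^(2/3)*3^(1/6)*y/2) - sqrt(6)*y^3/9 - 2*sqrt(3)*y^2/3 + (C2*sin(6^(2/3)*y/4) + C3*cos(6^(2/3)*y/4))*exp(2^(2/3)*3^(1/6)*y/4)


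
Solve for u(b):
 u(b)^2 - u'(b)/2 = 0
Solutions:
 u(b) = -1/(C1 + 2*b)


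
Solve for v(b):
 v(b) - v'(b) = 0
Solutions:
 v(b) = C1*exp(b)


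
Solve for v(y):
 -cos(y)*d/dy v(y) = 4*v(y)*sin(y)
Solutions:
 v(y) = C1*cos(y)^4


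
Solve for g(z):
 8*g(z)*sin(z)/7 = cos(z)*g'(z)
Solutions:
 g(z) = C1/cos(z)^(8/7)


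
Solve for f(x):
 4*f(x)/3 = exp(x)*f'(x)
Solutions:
 f(x) = C1*exp(-4*exp(-x)/3)


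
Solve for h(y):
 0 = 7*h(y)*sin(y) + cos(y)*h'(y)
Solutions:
 h(y) = C1*cos(y)^7


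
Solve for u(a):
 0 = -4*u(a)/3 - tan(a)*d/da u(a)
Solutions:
 u(a) = C1/sin(a)^(4/3)
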